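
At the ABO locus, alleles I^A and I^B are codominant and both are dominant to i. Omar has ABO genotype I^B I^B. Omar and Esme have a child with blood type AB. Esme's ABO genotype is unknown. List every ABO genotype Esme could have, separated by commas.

I^A I^A, I^A I^B, I^A i

For each candidate genotype of Esme, check whether crossing it with I^B I^B can produce every observed child phenotype.
  I^A I^A → possible child types {AB} ✓
  I^A I^B → possible child types {B, AB} ✓
  I^A i → possible child types {B, AB} ✓
  I^B I^B → possible child types {B} ✗
  I^B i → possible child types {B} ✗
  i i → possible child types {B} ✗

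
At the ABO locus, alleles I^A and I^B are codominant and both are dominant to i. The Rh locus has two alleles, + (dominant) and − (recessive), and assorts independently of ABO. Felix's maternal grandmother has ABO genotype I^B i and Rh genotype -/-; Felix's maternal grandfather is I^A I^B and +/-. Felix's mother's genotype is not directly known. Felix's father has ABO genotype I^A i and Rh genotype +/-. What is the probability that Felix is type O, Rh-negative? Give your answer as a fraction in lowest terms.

3/64

Felix's mother's ABO genotype from I^B i × I^A I^B: 1/4 I^A I^B, 1/4 I^A i, 1/4 I^B I^B, 1/4 I^B i.
Crossing each possibility with the father I^A i and summing P(type O): 1/4·0 + 1/4·1/4 + 1/4·0 + 1/4·1/4 = 1/8.
Similarly for Rh via the mother's Rh distribution: P(Rh-) = 3/8.
Independent loci: 1/8 × 3/8 = 3/64.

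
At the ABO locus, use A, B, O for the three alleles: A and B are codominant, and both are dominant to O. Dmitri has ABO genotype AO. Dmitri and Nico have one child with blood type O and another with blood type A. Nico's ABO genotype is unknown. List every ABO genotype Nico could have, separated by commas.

AO, BO, OO

For each candidate genotype of Nico, check whether crossing it with AO can produce every observed child phenotype.
  AA → possible child types {A} ✗
  AB → possible child types {A, B, AB} ✗
  AO → possible child types {O, A} ✓
  BB → possible child types {B, AB} ✗
  BO → possible child types {O, A, B, AB} ✓
  OO → possible child types {O, A} ✓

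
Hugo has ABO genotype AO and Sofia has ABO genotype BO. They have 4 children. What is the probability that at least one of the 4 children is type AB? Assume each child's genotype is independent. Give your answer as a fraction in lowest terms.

ABO cross AO × BO → 1/4 O, 1/4 A, 1/4 B, 1/4 AB.
So P(type AB) = 1/4 per child.
P(none) = (3/4)^4 = 81/256; P(at least one) = 1 − 81/256 = 175/256.

175/256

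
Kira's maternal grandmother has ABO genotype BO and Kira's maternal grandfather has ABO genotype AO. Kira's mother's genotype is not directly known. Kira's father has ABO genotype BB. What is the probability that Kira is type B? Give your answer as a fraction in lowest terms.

3/4

Kira's mother's ABO genotype from BO × AO: 1/4 AB, 1/4 AO, 1/4 BO, 1/4 OO.
Crossing each possibility with the father BB and summing P(type B): 1/4·1/2 + 1/4·1/2 + 1/4·1 + 1/4·1 = 3/4.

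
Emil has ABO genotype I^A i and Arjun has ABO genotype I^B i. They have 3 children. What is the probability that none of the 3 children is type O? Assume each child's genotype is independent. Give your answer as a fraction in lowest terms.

27/64

ABO cross I^A i × I^B i → 1/4 O, 1/4 A, 1/4 B, 1/4 AB.
So P(type O) = 1/4 per child.
P(not type O) = 3/4 for one child; (3/4)^3 = 27/64.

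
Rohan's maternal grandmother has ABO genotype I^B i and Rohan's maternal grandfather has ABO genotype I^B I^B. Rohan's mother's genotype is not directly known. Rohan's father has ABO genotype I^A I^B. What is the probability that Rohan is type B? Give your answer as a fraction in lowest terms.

Rohan's mother's ABO genotype from I^B i × I^B I^B: 1/2 I^B I^B, 1/2 I^B i.
Crossing each possibility with the father I^A I^B and summing P(type B): 1/2·1/2 + 1/2·1/2 = 1/2.

1/2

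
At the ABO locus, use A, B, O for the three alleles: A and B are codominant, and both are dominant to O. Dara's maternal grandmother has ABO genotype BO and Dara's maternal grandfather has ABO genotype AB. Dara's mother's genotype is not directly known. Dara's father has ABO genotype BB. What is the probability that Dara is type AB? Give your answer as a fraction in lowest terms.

1/4

Dara's mother's ABO genotype from BO × AB: 1/4 AB, 1/4 AO, 1/4 BB, 1/4 BO.
Crossing each possibility with the father BB and summing P(type AB): 1/4·1/2 + 1/4·1/2 + 1/4·0 + 1/4·0 = 1/4.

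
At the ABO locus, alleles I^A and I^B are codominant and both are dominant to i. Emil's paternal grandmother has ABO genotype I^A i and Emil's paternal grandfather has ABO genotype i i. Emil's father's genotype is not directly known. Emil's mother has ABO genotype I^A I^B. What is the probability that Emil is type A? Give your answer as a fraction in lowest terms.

Emil's father's ABO genotype from I^A i × i i: 1/2 I^A i, 1/2 i i.
Crossing each possibility with the mother I^A I^B and summing P(type A): 1/2·1/2 + 1/2·1/2 = 1/2.

1/2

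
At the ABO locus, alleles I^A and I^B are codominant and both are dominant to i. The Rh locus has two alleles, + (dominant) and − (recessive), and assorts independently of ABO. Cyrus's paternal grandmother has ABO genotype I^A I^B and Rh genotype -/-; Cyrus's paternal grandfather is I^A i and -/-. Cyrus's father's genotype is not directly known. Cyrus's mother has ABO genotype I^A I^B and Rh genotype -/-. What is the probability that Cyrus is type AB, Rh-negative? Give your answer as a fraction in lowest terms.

Cyrus's father's ABO genotype from I^A I^B × I^A i: 1/4 I^A I^A, 1/4 I^A I^B, 1/4 I^A i, 1/4 I^B i.
Crossing each possibility with the mother I^A I^B and summing P(type AB): 1/4·1/2 + 1/4·1/2 + 1/4·1/4 + 1/4·1/4 = 3/8.
Similarly for Rh via the father's Rh distribution: P(Rh-) = 1.
Independent loci: 3/8 × 1 = 3/8.

3/8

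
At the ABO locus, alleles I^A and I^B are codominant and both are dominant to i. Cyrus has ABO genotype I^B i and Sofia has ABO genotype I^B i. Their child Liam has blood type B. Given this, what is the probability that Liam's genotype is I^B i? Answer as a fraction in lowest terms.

Cross I^B i × I^B i → 1/4 I^B I^B, 1/2 I^B i, 1/4 i i.
Type-B genotypes among offspring: I^B I^B (1/4), I^B i (1/2); total 3/4.
P(I^B i | type B) = (1/2) / (3/4) = 2/3.

2/3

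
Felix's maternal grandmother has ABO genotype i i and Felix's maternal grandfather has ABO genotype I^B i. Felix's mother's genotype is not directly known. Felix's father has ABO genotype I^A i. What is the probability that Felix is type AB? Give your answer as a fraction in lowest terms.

Felix's mother's ABO genotype from i i × I^B i: 1/2 I^B i, 1/2 i i.
Crossing each possibility with the father I^A i and summing P(type AB): 1/2·1/4 + 1/2·0 = 1/8.

1/8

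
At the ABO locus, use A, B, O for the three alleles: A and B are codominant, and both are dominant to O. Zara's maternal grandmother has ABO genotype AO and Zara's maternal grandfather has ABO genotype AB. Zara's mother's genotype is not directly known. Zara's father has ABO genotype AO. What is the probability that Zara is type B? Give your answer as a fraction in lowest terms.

Zara's mother's ABO genotype from AO × AB: 1/4 AA, 1/4 AB, 1/4 AO, 1/4 BO.
Crossing each possibility with the father AO and summing P(type B): 1/4·0 + 1/4·1/4 + 1/4·0 + 1/4·1/4 = 1/8.

1/8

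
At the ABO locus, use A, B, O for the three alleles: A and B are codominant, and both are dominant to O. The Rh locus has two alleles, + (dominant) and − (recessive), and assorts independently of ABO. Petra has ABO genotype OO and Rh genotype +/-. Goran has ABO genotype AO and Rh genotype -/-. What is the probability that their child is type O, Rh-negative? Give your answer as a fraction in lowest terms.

ABO cross OO × AO → offspring phenotypes: 1/2 O, 1/2 A.
Rh cross +/- × -/- → 1/2 Rh+, 1/2 Rh-.
Independent loci: P(type O, Rh-negative) = 1/2 × 1/2 = 1/4.

1/4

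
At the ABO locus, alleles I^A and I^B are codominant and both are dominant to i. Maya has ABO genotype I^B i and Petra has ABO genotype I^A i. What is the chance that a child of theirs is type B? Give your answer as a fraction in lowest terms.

1/4

ABO cross I^B i × I^A i → offspring phenotypes: 1/4 O, 1/4 A, 1/4 B, 1/4 AB.
So P(type B) = 1/4.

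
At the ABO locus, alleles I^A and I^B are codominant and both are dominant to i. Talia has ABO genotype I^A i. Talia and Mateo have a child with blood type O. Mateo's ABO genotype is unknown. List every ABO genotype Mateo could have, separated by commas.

I^A i, I^B i, i i

For each candidate genotype of Mateo, check whether crossing it with I^A i can produce every observed child phenotype.
  I^A I^A → possible child types {A} ✗
  I^A I^B → possible child types {A, B, AB} ✗
  I^A i → possible child types {O, A} ✓
  I^B I^B → possible child types {B, AB} ✗
  I^B i → possible child types {O, A, B, AB} ✓
  i i → possible child types {O, A} ✓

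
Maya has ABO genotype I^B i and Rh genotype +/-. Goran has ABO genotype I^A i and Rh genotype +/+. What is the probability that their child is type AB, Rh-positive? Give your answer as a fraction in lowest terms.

1/4

ABO cross I^B i × I^A i → offspring phenotypes: 1/4 O, 1/4 A, 1/4 B, 1/4 AB.
Rh cross +/- × +/+ → 1 Rh+.
Independent loci: P(type AB, Rh-positive) = 1/4 × 1 = 1/4.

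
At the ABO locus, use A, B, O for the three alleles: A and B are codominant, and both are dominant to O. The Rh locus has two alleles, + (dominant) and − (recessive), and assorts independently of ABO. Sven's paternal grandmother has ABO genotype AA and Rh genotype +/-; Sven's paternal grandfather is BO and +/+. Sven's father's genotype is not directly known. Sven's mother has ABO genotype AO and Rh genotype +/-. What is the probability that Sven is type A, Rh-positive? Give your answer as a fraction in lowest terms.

35/64

Sven's father's ABO genotype from AA × BO: 1/2 AB, 1/2 AO.
Crossing each possibility with the mother AO and summing P(type A): 1/2·1/2 + 1/2·3/4 = 5/8.
Similarly for Rh via the father's Rh distribution: P(Rh+) = 7/8.
Independent loci: 5/8 × 7/8 = 35/64.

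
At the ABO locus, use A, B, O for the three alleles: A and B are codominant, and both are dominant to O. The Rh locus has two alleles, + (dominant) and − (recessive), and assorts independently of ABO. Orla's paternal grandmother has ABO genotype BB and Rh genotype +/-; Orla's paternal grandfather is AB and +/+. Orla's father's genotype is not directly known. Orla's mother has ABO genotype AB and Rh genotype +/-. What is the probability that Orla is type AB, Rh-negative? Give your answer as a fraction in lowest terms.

Orla's father's ABO genotype from BB × AB: 1/2 AB, 1/2 BB.
Crossing each possibility with the mother AB and summing P(type AB): 1/2·1/2 + 1/2·1/2 = 1/2.
Similarly for Rh via the father's Rh distribution: P(Rh-) = 1/8.
Independent loci: 1/2 × 1/8 = 1/16.

1/16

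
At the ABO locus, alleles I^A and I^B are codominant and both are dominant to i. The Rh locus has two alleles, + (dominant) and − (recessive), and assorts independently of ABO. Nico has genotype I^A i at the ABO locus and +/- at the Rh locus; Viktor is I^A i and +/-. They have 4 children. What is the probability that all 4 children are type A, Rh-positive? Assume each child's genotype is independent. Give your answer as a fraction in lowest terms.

6561/65536

ABO cross I^A i × I^A i → 1/4 O, 3/4 A.
Rh cross +/- × +/- → 3/4 Rh+, 1/4 Rh-; so P(type A, Rh-positive) = 3/4 × 3/4 = 9/16 per child.
All 4 independent: (9/16)^4 = 6561/65536.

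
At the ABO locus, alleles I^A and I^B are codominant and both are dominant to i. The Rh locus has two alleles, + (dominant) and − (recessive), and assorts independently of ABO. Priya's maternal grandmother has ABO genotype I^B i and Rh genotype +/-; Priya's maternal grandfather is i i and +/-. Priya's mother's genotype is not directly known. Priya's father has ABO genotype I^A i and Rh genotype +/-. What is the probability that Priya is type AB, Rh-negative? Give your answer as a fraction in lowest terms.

1/32

Priya's mother's ABO genotype from I^B i × i i: 1/2 I^B i, 1/2 i i.
Crossing each possibility with the father I^A i and summing P(type AB): 1/2·1/4 + 1/2·0 = 1/8.
Similarly for Rh via the mother's Rh distribution: P(Rh-) = 1/4.
Independent loci: 1/8 × 1/4 = 1/32.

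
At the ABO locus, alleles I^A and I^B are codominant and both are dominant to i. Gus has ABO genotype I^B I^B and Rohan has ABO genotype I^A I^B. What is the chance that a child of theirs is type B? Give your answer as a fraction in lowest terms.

1/2

ABO cross I^B I^B × I^A I^B → offspring phenotypes: 1/2 B, 1/2 AB.
So P(type B) = 1/2.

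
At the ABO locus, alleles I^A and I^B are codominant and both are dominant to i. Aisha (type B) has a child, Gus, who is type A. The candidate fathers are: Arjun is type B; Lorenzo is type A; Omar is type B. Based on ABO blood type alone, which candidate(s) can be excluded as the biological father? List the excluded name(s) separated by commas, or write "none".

A candidate is excluded only if no genotype consistent with his phenotype could produce a type A child with a type B mother.
Arjun (type B): no genotype consistent with that phenotype can produce a type-A child with a type-B mother.
Omar (type B): no genotype consistent with that phenotype can produce a type-A child with a type-B mother.

Arjun, Omar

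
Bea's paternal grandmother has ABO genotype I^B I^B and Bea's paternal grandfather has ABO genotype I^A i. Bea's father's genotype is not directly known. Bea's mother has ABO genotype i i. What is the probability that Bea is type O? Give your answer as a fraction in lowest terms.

Bea's father's ABO genotype from I^B I^B × I^A i: 1/2 I^A I^B, 1/2 I^B i.
Crossing each possibility with the mother i i and summing P(type O): 1/2·0 + 1/2·1/2 = 1/4.

1/4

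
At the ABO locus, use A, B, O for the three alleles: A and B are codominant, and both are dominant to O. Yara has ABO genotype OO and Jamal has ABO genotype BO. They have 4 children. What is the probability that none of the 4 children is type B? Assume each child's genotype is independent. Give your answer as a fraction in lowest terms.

1/16

ABO cross OO × BO → 1/2 O, 1/2 B.
So P(type B) = 1/2 per child.
P(not type B) = 1/2 for one child; (1/2)^4 = 1/16.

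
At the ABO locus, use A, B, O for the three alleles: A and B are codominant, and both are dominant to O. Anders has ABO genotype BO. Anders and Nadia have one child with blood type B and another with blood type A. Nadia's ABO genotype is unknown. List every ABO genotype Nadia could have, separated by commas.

AB, AO

For each candidate genotype of Nadia, check whether crossing it with BO can produce every observed child phenotype.
  AA → possible child types {A, AB} ✗
  AB → possible child types {A, B, AB} ✓
  AO → possible child types {O, A, B, AB} ✓
  BB → possible child types {B} ✗
  BO → possible child types {O, B} ✗
  OO → possible child types {O, B} ✗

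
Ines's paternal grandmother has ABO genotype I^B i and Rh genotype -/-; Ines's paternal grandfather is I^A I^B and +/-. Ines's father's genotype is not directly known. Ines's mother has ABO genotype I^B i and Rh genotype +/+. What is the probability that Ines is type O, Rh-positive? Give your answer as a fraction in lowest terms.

1/8

Ines's father's ABO genotype from I^B i × I^A I^B: 1/4 I^A I^B, 1/4 I^A i, 1/4 I^B I^B, 1/4 I^B i.
Crossing each possibility with the mother I^B i and summing P(type O): 1/4·0 + 1/4·1/4 + 1/4·0 + 1/4·1/4 = 1/8.
Similarly for Rh via the father's Rh distribution: P(Rh+) = 1.
Independent loci: 1/8 × 1 = 1/8.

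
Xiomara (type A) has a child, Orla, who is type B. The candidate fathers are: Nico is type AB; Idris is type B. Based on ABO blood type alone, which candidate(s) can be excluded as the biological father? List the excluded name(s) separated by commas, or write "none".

A candidate is excluded only if no genotype consistent with his phenotype could produce a type B child with a type A mother.
Every candidate has at least one consistent genotype combination, so none can be excluded.

none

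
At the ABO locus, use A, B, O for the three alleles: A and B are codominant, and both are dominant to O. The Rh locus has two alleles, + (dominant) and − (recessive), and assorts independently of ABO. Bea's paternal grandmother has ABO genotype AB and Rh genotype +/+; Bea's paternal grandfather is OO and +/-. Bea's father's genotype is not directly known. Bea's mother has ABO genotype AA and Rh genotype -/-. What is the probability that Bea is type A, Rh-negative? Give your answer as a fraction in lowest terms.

3/16

Bea's father's ABO genotype from AB × OO: 1/2 AO, 1/2 BO.
Crossing each possibility with the mother AA and summing P(type A): 1/2·1 + 1/2·1/2 = 3/4.
Similarly for Rh via the father's Rh distribution: P(Rh-) = 1/4.
Independent loci: 3/4 × 1/4 = 3/16.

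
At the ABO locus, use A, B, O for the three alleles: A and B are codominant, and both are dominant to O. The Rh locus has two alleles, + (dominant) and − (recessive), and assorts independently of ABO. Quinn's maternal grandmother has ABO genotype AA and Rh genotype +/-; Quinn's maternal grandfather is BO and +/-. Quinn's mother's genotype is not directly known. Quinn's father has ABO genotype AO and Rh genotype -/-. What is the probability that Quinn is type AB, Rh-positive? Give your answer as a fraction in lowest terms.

Quinn's mother's ABO genotype from AA × BO: 1/2 AB, 1/2 AO.
Crossing each possibility with the father AO and summing P(type AB): 1/2·1/4 + 1/2·0 = 1/8.
Similarly for Rh via the mother's Rh distribution: P(Rh+) = 1/2.
Independent loci: 1/8 × 1/2 = 1/16.

1/16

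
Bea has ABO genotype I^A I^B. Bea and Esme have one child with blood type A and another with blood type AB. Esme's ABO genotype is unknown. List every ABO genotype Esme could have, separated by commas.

For each candidate genotype of Esme, check whether crossing it with I^A I^B can produce every observed child phenotype.
  I^A I^A → possible child types {A, AB} ✓
  I^A I^B → possible child types {A, B, AB} ✓
  I^A i → possible child types {A, B, AB} ✓
  I^B I^B → possible child types {B, AB} ✗
  I^B i → possible child types {A, B, AB} ✓
  i i → possible child types {A, B} ✗

I^A I^A, I^A I^B, I^A i, I^B i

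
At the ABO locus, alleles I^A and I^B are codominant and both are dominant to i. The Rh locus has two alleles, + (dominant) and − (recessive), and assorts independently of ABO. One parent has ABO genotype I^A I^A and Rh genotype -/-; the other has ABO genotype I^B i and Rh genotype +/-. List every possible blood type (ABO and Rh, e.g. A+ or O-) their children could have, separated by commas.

A+, A-, AB+, AB-

Gametes from I^A I^A × I^B i give offspring ABO genotypes I^A I^B, I^A i, i.e. phenotypes A, AB.
Rh cross -/- × +/- → phenotypes Rh+, Rh-.
Combining independently: A+, A-, AB+, AB-.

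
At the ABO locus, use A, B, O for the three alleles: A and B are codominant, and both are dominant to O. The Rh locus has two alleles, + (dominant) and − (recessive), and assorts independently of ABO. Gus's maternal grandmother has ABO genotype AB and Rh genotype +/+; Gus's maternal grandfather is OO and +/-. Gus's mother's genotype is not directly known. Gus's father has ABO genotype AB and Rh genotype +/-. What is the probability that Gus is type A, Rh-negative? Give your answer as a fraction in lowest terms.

Gus's mother's ABO genotype from AB × OO: 1/2 AO, 1/2 BO.
Crossing each possibility with the father AB and summing P(type A): 1/2·1/2 + 1/2·1/4 = 3/8.
Similarly for Rh via the mother's Rh distribution: P(Rh-) = 1/8.
Independent loci: 3/8 × 1/8 = 3/64.

3/64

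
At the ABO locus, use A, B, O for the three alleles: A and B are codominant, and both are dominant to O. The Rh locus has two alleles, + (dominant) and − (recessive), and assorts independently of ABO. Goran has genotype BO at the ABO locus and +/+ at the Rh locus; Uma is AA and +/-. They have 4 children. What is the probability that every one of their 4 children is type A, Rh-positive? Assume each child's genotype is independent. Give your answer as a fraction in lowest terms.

1/16

ABO cross BO × AA → 1/2 A, 1/2 AB.
Rh cross +/+ × +/- → 1 Rh+; so P(type A, Rh-positive) = 1/2 × 1 = 1/2 per child.
All 4 independent: (1/2)^4 = 1/16.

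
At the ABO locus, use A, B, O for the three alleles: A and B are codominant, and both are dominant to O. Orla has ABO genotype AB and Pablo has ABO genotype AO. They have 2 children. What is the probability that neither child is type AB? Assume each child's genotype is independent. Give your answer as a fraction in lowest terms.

9/16

ABO cross AB × AO → 1/2 A, 1/4 B, 1/4 AB.
So P(type AB) = 1/4 per child.
P(not type AB) = 3/4 for one child; (3/4)^2 = 9/16.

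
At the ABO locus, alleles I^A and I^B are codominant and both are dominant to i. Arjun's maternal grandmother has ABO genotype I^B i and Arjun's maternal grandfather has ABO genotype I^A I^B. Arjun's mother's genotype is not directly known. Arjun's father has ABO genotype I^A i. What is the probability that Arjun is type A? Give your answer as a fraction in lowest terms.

3/8

Arjun's mother's ABO genotype from I^B i × I^A I^B: 1/4 I^A I^B, 1/4 I^A i, 1/4 I^B I^B, 1/4 I^B i.
Crossing each possibility with the father I^A i and summing P(type A): 1/4·1/2 + 1/4·3/4 + 1/4·0 + 1/4·1/4 = 3/8.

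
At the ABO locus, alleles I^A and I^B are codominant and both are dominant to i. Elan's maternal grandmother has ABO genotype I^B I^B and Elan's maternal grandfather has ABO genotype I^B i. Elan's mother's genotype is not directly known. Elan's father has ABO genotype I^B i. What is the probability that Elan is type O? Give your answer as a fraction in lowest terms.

1/8

Elan's mother's ABO genotype from I^B I^B × I^B i: 1/2 I^B I^B, 1/2 I^B i.
Crossing each possibility with the father I^B i and summing P(type O): 1/2·0 + 1/2·1/4 = 1/8.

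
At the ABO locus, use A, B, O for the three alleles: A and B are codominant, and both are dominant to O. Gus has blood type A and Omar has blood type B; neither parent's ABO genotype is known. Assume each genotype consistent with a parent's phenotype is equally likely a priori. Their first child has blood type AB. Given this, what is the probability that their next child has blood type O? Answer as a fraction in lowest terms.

1/36

Possible genotypes: Gus ∈ {AA, AO}; Omar ∈ {BB, BO}.
Weight each parental genotype pair by prior × P(type-AB child):
  AA × BB: posterior weight 4/9; P(next child type O) = 0.
  AA × BO: posterior weight 2/9; P(next child type O) = 0.
  AO × BB: posterior weight 2/9; P(next child type O) = 0.
  AO × BO: posterior weight 1/9; P(next child type O) = 1/4.
Weighted sum = 1/36.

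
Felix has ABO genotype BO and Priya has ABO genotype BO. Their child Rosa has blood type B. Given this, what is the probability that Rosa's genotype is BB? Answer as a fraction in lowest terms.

Cross BO × BO → 1/4 BB, 1/2 BO, 1/4 OO.
Type-B genotypes among offspring: BB (1/4), BO (1/2); total 3/4.
P(BB | type B) = (1/4) / (3/4) = 1/3.

1/3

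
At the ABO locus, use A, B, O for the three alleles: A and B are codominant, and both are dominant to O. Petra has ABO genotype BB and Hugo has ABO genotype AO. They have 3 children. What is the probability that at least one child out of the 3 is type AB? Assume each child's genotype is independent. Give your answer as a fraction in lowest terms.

ABO cross BB × AO → 1/2 B, 1/2 AB.
So P(type AB) = 1/2 per child.
P(none) = (1/2)^3 = 1/8; P(at least one) = 1 − 1/8 = 7/8.

7/8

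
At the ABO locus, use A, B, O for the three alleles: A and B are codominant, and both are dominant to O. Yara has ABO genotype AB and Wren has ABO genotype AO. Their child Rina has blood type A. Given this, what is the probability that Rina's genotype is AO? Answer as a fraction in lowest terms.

1/2

Cross AB × AO → 1/4 AA, 1/4 AB, 1/4 AO, 1/4 BO.
Type-A genotypes among offspring: AA (1/4), AO (1/4); total 1/2.
P(AO | type A) = (1/4) / (1/2) = 1/2.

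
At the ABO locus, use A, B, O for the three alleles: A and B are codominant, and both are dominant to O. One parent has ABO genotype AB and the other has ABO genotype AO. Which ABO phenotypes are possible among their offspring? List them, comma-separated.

A, B, AB

Gametes from AB × AO give offspring ABO genotypes AA, AB, AO, BO, i.e. phenotypes A, B, AB.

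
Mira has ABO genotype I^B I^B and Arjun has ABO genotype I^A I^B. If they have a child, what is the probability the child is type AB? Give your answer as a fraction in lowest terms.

1/2

ABO cross I^B I^B × I^A I^B → offspring phenotypes: 1/2 B, 1/2 AB.
So P(type AB) = 1/2.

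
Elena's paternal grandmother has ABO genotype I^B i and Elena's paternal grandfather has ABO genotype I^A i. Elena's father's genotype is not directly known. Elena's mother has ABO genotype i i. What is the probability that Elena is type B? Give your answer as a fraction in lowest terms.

1/4

Elena's father's ABO genotype from I^B i × I^A i: 1/4 I^A I^B, 1/4 I^A i, 1/4 I^B i, 1/4 i i.
Crossing each possibility with the mother i i and summing P(type B): 1/4·1/2 + 1/4·0 + 1/4·1/2 + 1/4·0 = 1/4.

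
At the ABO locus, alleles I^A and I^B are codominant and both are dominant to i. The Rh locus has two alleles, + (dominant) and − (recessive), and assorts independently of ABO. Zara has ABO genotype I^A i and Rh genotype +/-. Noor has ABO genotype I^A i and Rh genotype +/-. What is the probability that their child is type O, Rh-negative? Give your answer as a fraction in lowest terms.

1/16

ABO cross I^A i × I^A i → offspring phenotypes: 1/4 O, 3/4 A.
Rh cross +/- × +/- → 3/4 Rh+, 1/4 Rh-.
Independent loci: P(type O, Rh-negative) = 1/4 × 1/4 = 1/16.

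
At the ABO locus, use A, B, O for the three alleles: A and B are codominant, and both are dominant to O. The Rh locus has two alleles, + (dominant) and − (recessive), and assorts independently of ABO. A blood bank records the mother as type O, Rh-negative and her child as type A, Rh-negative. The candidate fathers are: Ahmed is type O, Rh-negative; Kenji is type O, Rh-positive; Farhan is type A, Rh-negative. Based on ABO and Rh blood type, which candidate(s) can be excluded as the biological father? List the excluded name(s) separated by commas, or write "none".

Ahmed, Kenji

A candidate is excluded only if no genotype consistent with his phenotype could produce a type A, Rh-negative child with a type O, Rh-negative mother.
Ahmed (type O, Rh-): no genotype consistent with that phenotype can produce a type-A Rh- child with a type-O mother.
Kenji (type O, Rh+): no genotype consistent with that phenotype can produce a type-A Rh- child with a type-O mother.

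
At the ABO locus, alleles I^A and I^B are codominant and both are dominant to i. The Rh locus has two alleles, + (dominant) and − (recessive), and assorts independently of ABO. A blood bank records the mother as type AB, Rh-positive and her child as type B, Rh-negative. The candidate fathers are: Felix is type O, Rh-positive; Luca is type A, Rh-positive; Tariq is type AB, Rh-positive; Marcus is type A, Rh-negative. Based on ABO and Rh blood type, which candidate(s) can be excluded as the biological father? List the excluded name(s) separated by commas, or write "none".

A candidate is excluded only if no genotype consistent with his phenotype could produce a type B, Rh-negative child with a type AB, Rh-positive mother.
Every candidate has at least one consistent genotype combination, so none can be excluded.

none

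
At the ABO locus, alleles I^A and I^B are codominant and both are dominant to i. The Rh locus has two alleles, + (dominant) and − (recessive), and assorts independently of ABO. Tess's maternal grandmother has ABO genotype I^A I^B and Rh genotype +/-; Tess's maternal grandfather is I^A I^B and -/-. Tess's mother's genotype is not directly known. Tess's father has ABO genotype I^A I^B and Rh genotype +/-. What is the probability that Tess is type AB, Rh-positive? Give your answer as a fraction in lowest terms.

Tess's mother's ABO genotype from I^A I^B × I^A I^B: 1/4 I^A I^A, 1/2 I^A I^B, 1/4 I^B I^B.
Crossing each possibility with the father I^A I^B and summing P(type AB): 1/4·1/2 + 1/2·1/2 + 1/4·1/2 = 1/2.
Similarly for Rh via the mother's Rh distribution: P(Rh+) = 5/8.
Independent loci: 1/2 × 5/8 = 5/16.

5/16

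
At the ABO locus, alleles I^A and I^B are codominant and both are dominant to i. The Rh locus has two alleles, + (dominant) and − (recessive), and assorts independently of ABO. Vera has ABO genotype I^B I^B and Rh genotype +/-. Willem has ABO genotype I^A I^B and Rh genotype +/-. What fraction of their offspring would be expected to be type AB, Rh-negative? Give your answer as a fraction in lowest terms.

1/8

ABO cross I^B I^B × I^A I^B → offspring phenotypes: 1/2 B, 1/2 AB.
Rh cross +/- × +/- → 3/4 Rh+, 1/4 Rh-.
Independent loci: P(type AB, Rh-negative) = 1/2 × 1/4 = 1/8.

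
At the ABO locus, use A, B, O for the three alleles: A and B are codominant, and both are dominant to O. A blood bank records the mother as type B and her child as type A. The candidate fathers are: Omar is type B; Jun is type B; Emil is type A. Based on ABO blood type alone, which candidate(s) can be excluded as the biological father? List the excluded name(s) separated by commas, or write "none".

Omar, Jun

A candidate is excluded only if no genotype consistent with his phenotype could produce a type A child with a type B mother.
Omar (type B): no genotype consistent with that phenotype can produce a type-A child with a type-B mother.
Jun (type B): no genotype consistent with that phenotype can produce a type-A child with a type-B mother.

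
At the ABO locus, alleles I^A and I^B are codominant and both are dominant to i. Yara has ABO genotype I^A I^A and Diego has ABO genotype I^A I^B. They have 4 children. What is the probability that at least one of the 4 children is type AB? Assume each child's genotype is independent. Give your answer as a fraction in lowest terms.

15/16

ABO cross I^A I^A × I^A I^B → 1/2 A, 1/2 AB.
So P(type AB) = 1/2 per child.
P(none) = (1/2)^4 = 1/16; P(at least one) = 1 − 1/16 = 15/16.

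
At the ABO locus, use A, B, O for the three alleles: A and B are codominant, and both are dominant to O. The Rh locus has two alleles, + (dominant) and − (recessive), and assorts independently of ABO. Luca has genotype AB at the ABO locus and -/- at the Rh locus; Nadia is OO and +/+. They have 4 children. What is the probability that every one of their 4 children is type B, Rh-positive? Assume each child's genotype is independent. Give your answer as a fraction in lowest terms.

1/16

ABO cross AB × OO → 1/2 A, 1/2 B.
Rh cross -/- × +/+ → 1 Rh+; so P(type B, Rh-positive) = 1/2 × 1 = 1/2 per child.
All 4 independent: (1/2)^4 = 1/16.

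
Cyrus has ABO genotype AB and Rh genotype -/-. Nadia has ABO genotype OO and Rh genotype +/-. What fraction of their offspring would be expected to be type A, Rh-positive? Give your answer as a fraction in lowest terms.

1/4

ABO cross AB × OO → offspring phenotypes: 1/2 A, 1/2 B.
Rh cross -/- × +/- → 1/2 Rh+, 1/2 Rh-.
Independent loci: P(type A, Rh-positive) = 1/2 × 1/2 = 1/4.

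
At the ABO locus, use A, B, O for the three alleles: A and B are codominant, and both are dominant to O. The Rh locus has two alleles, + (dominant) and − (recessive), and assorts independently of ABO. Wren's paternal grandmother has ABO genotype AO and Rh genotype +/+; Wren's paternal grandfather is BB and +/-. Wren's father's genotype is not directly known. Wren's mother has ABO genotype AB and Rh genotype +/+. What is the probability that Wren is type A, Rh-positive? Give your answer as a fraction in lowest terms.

1/4

Wren's father's ABO genotype from AO × BB: 1/2 AB, 1/2 BO.
Crossing each possibility with the mother AB and summing P(type A): 1/2·1/4 + 1/2·1/4 = 1/4.
Similarly for Rh via the father's Rh distribution: P(Rh+) = 1.
Independent loci: 1/4 × 1 = 1/4.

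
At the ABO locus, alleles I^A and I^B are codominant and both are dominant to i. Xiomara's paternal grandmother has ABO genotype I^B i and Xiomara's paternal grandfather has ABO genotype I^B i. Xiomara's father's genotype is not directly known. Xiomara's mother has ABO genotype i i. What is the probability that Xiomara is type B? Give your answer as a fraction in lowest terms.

Xiomara's father's ABO genotype from I^B i × I^B i: 1/4 I^B I^B, 1/2 I^B i, 1/4 i i.
Crossing each possibility with the mother i i and summing P(type B): 1/4·1 + 1/2·1/2 + 1/4·0 = 1/2.

1/2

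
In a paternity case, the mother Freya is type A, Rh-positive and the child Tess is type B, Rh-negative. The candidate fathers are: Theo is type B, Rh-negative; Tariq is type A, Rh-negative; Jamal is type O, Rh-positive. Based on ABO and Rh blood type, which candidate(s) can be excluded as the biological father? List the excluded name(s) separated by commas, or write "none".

A candidate is excluded only if no genotype consistent with his phenotype could produce a type B, Rh-negative child with a type A, Rh-positive mother.
Tariq (type A, Rh-): no genotype consistent with that phenotype can produce a type-B Rh- child with a type-A mother.
Jamal (type O, Rh+): no genotype consistent with that phenotype can produce a type-B Rh- child with a type-A mother.

Tariq, Jamal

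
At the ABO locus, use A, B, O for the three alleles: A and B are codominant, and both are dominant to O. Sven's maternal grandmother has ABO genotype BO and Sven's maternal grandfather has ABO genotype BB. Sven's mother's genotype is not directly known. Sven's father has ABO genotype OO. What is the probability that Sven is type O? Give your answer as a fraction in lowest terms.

Sven's mother's ABO genotype from BO × BB: 1/2 BB, 1/2 BO.
Crossing each possibility with the father OO and summing P(type O): 1/2·0 + 1/2·1/2 = 1/4.

1/4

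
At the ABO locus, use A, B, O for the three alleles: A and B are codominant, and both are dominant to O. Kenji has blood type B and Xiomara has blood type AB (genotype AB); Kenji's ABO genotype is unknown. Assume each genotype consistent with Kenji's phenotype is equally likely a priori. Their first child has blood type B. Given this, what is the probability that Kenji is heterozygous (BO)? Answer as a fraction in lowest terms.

Possible genotypes: Kenji ∈ {BB, BO}; Xiomara ∈ {AB}.
Weight each parental genotype pair by prior × P(type-B child):
  BB × AB: posterior weight 1/2.
  BO × AB: posterior weight 1/2.
Sum the posterior weight over pairs where Kenji is BO: 1/2.

1/2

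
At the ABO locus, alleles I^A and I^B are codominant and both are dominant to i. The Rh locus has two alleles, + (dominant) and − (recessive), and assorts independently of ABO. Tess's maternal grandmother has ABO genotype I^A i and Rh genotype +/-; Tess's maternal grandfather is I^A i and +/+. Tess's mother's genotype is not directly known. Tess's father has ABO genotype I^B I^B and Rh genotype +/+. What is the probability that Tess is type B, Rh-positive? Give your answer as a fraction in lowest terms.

1/2

Tess's mother's ABO genotype from I^A i × I^A i: 1/4 I^A I^A, 1/2 I^A i, 1/4 i i.
Crossing each possibility with the father I^B I^B and summing P(type B): 1/4·0 + 1/2·1/2 + 1/4·1 = 1/2.
Similarly for Rh via the mother's Rh distribution: P(Rh+) = 1.
Independent loci: 1/2 × 1 = 1/2.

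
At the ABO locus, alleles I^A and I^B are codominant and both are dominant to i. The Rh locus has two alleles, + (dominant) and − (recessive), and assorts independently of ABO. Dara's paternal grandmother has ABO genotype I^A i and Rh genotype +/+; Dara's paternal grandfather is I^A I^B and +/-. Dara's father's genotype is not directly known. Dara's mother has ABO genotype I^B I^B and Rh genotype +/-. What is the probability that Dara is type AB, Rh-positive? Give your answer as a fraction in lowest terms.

Dara's father's ABO genotype from I^A i × I^A I^B: 1/4 I^A I^A, 1/4 I^A I^B, 1/4 I^A i, 1/4 I^B i.
Crossing each possibility with the mother I^B I^B and summing P(type AB): 1/4·1 + 1/4·1/2 + 1/4·1/2 + 1/4·0 = 1/2.
Similarly for Rh via the father's Rh distribution: P(Rh+) = 7/8.
Independent loci: 1/2 × 7/8 = 7/16.

7/16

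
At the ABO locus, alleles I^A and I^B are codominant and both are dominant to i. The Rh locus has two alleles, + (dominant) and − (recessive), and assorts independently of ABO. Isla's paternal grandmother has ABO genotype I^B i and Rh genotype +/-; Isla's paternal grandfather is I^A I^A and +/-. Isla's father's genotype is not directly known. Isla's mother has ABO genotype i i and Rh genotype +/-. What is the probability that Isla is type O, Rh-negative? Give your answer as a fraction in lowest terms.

1/16

Isla's father's ABO genotype from I^B i × I^A I^A: 1/2 I^A I^B, 1/2 I^A i.
Crossing each possibility with the mother i i and summing P(type O): 1/2·0 + 1/2·1/2 = 1/4.
Similarly for Rh via the father's Rh distribution: P(Rh-) = 1/4.
Independent loci: 1/4 × 1/4 = 1/16.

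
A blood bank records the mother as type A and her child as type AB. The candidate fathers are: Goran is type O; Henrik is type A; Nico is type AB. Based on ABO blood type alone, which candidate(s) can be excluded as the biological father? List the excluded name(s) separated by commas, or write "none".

Goran, Henrik

A candidate is excluded only if no genotype consistent with his phenotype could produce a type AB child with a type A mother.
Goran (type O): no genotype consistent with that phenotype can produce a type-AB child with a type-A mother.
Henrik (type A): no genotype consistent with that phenotype can produce a type-AB child with a type-A mother.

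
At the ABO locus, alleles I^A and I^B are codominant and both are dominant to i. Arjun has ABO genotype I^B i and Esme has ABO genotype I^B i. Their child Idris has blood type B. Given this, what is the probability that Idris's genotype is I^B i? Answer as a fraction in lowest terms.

2/3

Cross I^B i × I^B i → 1/4 I^B I^B, 1/2 I^B i, 1/4 i i.
Type-B genotypes among offspring: I^B I^B (1/4), I^B i (1/2); total 3/4.
P(I^B i | type B) = (1/2) / (3/4) = 2/3.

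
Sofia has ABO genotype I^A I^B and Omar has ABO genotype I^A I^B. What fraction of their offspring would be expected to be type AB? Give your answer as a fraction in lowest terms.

ABO cross I^A I^B × I^A I^B → offspring phenotypes: 1/4 A, 1/4 B, 1/2 AB.
So P(type AB) = 1/2.

1/2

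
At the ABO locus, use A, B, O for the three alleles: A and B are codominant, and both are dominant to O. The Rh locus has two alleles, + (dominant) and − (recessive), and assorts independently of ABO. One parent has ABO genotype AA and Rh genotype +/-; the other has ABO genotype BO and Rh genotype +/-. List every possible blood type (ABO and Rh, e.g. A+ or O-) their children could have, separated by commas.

Gametes from AA × BO give offspring ABO genotypes AB, AO, i.e. phenotypes A, AB.
Rh cross +/- × +/- → phenotypes Rh+, Rh-.
Combining independently: A+, A-, AB+, AB-.

A+, A-, AB+, AB-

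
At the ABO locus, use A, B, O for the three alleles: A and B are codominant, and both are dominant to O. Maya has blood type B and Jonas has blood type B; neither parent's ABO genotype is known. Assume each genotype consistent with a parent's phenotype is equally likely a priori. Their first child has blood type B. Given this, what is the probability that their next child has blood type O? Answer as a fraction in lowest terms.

1/20

Possible genotypes: Maya ∈ {BB, BO}; Jonas ∈ {BB, BO}.
Weight each parental genotype pair by prior × P(type-B child):
  BB × BB: posterior weight 4/15; P(next child type O) = 0.
  BB × BO: posterior weight 4/15; P(next child type O) = 0.
  BO × BB: posterior weight 4/15; P(next child type O) = 0.
  BO × BO: posterior weight 1/5; P(next child type O) = 1/4.
Weighted sum = 1/20.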